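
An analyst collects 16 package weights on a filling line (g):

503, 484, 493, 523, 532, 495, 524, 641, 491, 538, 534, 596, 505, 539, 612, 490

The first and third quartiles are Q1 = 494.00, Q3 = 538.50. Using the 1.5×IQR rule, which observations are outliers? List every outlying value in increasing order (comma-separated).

IQR = Q3 − Q1 = 538.50 − 494.00 = 44.50.
Lower fence = Q1 − 1.5·IQR = 494.00 − 66.75 = 427.25.
Upper fence = Q3 + 1.5·IQR = 538.50 + 66.75 = 605.25.
612 > 605.25 → outlier.
641 > 605.25 → outlier.
All remaining values lie within [427.25, 605.25].

612, 641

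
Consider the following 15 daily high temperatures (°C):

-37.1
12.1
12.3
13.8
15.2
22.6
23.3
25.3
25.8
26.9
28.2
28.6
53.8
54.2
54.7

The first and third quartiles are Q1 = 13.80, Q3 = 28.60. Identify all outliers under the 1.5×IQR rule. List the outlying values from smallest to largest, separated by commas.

-37.1, 53.8, 54.2, 54.7

IQR = Q3 − Q1 = 28.60 − 13.80 = 14.80.
Lower fence = Q1 − 1.5·IQR = 13.80 − 22.20 = -8.40.
Upper fence = Q3 + 1.5·IQR = 28.60 + 22.20 = 50.80.
-37.1 < -8.40 → outlier.
53.8 > 50.80 → outlier.
54.2 > 50.80 → outlier.
54.7 > 50.80 → outlier.
All remaining values lie within [-8.40, 50.80].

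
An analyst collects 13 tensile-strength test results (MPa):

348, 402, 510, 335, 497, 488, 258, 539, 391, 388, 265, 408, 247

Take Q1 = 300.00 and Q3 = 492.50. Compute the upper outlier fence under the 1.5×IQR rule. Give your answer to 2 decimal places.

IQR = Q3 − Q1 = 492.50 − 300.00 = 192.50.
Lower fence = Q1 − 1.5·IQR = 300.00 − 288.75 = 11.25.
Upper fence = Q3 + 1.5·IQR = 492.50 + 288.75 = 781.25.

781.25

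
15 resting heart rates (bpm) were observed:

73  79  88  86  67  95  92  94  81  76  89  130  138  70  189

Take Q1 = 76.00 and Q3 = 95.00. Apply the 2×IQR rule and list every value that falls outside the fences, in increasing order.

138, 189

IQR = Q3 − Q1 = 95.00 − 76.00 = 19.00.
Lower fence = Q1 − 2·IQR = 76.00 − 38.00 = 38.00.
Upper fence = Q3 + 2·IQR = 95.00 + 38.00 = 133.00.
138 > 133.00 → outlier.
189 > 133.00 → outlier.
All remaining values lie within [38.00, 133.00].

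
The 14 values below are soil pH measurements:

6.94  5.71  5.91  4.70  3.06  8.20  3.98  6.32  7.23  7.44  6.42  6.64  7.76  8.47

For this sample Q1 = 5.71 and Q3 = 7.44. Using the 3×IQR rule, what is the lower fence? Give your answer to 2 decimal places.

0.52

IQR = Q3 − Q1 = 7.44 − 5.71 = 1.73.
Lower fence = Q1 − 3·IQR = 5.71 − 5.19 = 0.52.
Upper fence = Q3 + 3·IQR = 7.44 + 5.19 = 12.63.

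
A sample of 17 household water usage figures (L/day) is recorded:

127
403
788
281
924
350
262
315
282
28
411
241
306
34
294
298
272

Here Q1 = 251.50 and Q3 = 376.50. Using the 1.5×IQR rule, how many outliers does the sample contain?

IQR = 125.00; fences at 251.50 − 187.50 = 64.00 and 376.50 + 187.50 = 564.00.
Outside the cutoffs: 28, 34, 788, 924.

4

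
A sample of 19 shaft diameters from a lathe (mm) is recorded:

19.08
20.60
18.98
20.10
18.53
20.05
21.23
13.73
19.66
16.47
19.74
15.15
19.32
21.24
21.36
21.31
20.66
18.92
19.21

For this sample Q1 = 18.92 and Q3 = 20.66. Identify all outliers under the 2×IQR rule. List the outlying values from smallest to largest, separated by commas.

13.73, 15.15

IQR = Q3 − Q1 = 20.66 − 18.92 = 1.74.
Lower fence = Q1 − 2·IQR = 18.92 − 3.48 = 15.44.
Upper fence = Q3 + 2·IQR = 20.66 + 3.48 = 24.14.
13.73 < 15.44 → outlier.
15.15 < 15.44 → outlier.
All remaining values lie within [15.44, 24.14].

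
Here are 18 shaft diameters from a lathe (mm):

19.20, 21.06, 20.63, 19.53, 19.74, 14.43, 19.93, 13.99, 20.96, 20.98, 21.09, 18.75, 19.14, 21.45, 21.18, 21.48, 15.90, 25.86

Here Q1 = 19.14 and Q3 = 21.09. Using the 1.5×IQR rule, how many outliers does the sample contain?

IQR = 1.95; fences at 19.14 − 2.925 = 16.215 and 21.09 + 2.925 = 24.015.
Outside the cutoffs: 13.99, 14.43, 15.90, 25.86.

4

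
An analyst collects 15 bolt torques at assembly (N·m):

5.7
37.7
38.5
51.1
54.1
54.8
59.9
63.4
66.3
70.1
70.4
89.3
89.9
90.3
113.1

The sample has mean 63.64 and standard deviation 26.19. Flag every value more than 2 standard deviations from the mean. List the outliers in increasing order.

5.7

Cutoffs at x̄ ± 2s: 63.64 ± 2·26.19 = [11.26, 116.02].
5.7: z = -2.21, |z| > 2 → outlier.
Every other value lies within [11.26, 116.02].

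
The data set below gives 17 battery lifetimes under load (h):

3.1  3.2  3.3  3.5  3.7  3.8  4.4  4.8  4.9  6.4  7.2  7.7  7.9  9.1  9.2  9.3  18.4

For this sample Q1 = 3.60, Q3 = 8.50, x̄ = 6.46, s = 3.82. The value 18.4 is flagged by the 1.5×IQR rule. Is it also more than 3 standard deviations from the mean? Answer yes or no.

yes

z = (18.4 − 6.46) / 3.82 = 3.13.
|z| = 3.13 > 3.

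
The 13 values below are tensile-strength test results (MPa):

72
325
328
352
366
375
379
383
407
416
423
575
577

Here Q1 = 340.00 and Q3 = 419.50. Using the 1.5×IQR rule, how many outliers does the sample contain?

IQR = 79.50; fences at 340.00 − 119.25 = 220.75 and 419.50 + 119.25 = 538.75.
Outside the cutoffs: 72, 575, 577.

3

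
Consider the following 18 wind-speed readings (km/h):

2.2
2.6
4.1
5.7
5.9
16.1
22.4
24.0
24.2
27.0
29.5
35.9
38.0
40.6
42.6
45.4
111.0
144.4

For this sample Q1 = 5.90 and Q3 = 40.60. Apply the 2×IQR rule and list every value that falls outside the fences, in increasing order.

111.0, 144.4

IQR = Q3 − Q1 = 40.60 − 5.90 = 34.70.
Lower fence = Q1 − 2·IQR = 5.90 − 69.40 = -63.50.
Upper fence = Q3 + 2·IQR = 40.60 + 69.40 = 110.00.
111.0 > 110.00 → outlier.
144.4 > 110.00 → outlier.
All remaining values lie within [-63.50, 110.00].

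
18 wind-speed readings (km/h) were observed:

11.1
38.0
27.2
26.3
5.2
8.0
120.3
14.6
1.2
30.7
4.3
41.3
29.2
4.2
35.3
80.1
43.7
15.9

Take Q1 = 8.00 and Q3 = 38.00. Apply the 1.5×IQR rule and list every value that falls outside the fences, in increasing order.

IQR = Q3 − Q1 = 38.00 − 8.00 = 30.00.
Lower fence = Q1 − 1.5·IQR = 8.00 − 45.00 = -37.00.
Upper fence = Q3 + 1.5·IQR = 38.00 + 45.00 = 83.00.
120.3 > 83.00 → outlier.
All remaining values lie within [-37.00, 83.00].

120.3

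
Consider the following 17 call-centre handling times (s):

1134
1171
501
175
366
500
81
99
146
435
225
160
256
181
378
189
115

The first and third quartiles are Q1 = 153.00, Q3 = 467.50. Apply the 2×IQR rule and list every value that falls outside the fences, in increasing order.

1134, 1171

IQR = Q3 − Q1 = 467.50 − 153.00 = 314.50.
Lower fence = Q1 − 2·IQR = 153.00 − 629.00 = -476.00.
Upper fence = Q3 + 2·IQR = 467.50 + 629.00 = 1096.50.
1134 > 1096.50 → outlier.
1171 > 1096.50 → outlier.
All remaining values lie within [-476.00, 1096.50].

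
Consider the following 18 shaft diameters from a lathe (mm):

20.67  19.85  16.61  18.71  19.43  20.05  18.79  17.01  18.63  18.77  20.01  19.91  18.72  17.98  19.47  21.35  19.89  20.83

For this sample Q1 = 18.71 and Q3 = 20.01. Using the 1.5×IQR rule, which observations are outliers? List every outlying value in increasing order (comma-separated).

16.61

IQR = Q3 − Q1 = 20.01 − 18.71 = 1.30.
Lower fence = Q1 − 1.5·IQR = 18.71 − 1.95 = 16.76.
Upper fence = Q3 + 1.5·IQR = 20.01 + 1.95 = 21.96.
16.61 < 16.76 → outlier.
All remaining values lie within [16.76, 21.96].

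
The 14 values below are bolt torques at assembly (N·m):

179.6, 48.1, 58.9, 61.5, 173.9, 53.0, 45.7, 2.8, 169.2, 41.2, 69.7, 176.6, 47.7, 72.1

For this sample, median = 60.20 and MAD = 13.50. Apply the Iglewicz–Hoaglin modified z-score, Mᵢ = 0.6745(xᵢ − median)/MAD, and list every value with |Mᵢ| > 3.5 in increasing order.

|Mᵢ| > 3.5 ⇔ |xᵢ − 60.20| > 3.5·13.50/0.6745 = 70.05.
So outliers lie outside [-9.85, 130.25].
169.2: M = 5.45 → outlier.
173.9: M = 5.68 → outlier.
176.6: M = 5.82 → outlier.
179.6: M = 5.97 → outlier.

169.2, 173.9, 176.6, 179.6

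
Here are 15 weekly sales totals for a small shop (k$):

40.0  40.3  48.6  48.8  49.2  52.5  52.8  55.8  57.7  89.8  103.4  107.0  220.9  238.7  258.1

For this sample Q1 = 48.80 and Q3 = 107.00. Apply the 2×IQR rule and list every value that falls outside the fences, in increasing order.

IQR = Q3 − Q1 = 107.00 − 48.80 = 58.20.
Lower fence = Q1 − 2·IQR = 48.80 − 116.40 = -67.60.
Upper fence = Q3 + 2·IQR = 107.00 + 116.40 = 223.40.
238.7 > 223.40 → outlier.
258.1 > 223.40 → outlier.
All remaining values lie within [-67.60, 223.40].

238.7, 258.1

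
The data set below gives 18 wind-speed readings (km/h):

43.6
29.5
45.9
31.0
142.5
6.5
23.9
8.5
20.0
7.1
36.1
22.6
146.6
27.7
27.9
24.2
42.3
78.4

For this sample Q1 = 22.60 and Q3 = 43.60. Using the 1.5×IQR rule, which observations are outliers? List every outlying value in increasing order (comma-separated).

IQR = Q3 − Q1 = 43.60 − 22.60 = 21.00.
Lower fence = Q1 − 1.5·IQR = 22.60 − 31.50 = -8.90.
Upper fence = Q3 + 1.5·IQR = 43.60 + 31.50 = 75.10.
78.4 > 75.10 → outlier.
142.5 > 75.10 → outlier.
146.6 > 75.10 → outlier.
All remaining values lie within [-8.90, 75.10].

78.4, 142.5, 146.6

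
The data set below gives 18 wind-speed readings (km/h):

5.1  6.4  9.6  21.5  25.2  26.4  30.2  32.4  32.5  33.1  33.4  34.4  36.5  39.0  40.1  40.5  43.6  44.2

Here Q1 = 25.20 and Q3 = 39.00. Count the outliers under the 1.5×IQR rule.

IQR = 13.80; fences at 25.20 − 20.70 = 4.50 and 39.00 + 20.70 = 59.70.
Every value lies within the cutoffs.

0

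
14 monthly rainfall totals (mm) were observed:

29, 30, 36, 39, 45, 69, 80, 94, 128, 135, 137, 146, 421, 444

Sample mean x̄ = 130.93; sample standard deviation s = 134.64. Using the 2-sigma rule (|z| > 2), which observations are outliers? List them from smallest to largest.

Cutoffs at x̄ ± 2s: 130.93 ± 2·134.64 = [-138.35, 400.21].
421: z = 2.15, |z| > 2 → outlier.
444: z = 2.33, |z| > 2 → outlier.
Every other value lies within [-138.35, 400.21].

421, 444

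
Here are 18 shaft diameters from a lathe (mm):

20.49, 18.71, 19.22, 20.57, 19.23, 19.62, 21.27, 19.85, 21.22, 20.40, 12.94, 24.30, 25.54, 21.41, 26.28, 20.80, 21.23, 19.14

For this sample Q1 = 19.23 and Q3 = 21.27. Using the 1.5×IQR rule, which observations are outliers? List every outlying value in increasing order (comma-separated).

IQR = Q3 − Q1 = 21.27 − 19.23 = 2.04.
Lower fence = Q1 − 1.5·IQR = 19.23 − 3.06 = 16.17.
Upper fence = Q3 + 1.5·IQR = 21.27 + 3.06 = 24.33.
12.94 < 16.17 → outlier.
25.54 > 24.33 → outlier.
26.28 > 24.33 → outlier.
All remaining values lie within [16.17, 24.33].

12.94, 25.54, 26.28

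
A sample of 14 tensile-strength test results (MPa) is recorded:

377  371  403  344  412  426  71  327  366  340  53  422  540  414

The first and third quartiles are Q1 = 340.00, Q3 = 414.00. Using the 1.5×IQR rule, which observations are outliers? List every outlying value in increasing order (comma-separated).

IQR = Q3 − Q1 = 414.00 − 340.00 = 74.00.
Lower fence = Q1 − 1.5·IQR = 340.00 − 111.00 = 229.00.
Upper fence = Q3 + 1.5·IQR = 414.00 + 111.00 = 525.00.
53 < 229.00 → outlier.
71 < 229.00 → outlier.
540 > 525.00 → outlier.
All remaining values lie within [229.00, 525.00].

53, 71, 540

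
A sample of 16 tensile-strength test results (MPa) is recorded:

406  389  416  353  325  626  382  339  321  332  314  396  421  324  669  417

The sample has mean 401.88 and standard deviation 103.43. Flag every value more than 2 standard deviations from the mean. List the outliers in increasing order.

626, 669

Cutoffs at x̄ ± 2s: 401.88 ± 2·103.43 = [195.02, 608.74].
626: z = 2.17, |z| > 2 → outlier.
669: z = 2.58, |z| > 2 → outlier.
Every other value lies within [195.02, 608.74].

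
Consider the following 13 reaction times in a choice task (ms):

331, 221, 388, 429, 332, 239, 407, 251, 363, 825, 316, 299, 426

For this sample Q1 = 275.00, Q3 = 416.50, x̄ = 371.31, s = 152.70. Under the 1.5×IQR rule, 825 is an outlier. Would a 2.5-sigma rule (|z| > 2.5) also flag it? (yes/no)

z = (825 − 371.31) / 152.70 = 2.97.
|z| = 2.97 > 2.5.

yes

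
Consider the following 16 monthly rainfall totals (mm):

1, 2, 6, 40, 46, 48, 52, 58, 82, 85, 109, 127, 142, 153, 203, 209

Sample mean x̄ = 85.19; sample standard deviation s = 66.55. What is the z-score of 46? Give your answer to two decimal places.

z = (46 − 85.19) / 66.55 = -0.59.

-0.59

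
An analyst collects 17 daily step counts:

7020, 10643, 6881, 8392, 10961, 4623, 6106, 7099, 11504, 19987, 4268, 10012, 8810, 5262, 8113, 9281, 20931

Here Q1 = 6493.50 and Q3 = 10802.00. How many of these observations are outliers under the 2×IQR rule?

2

IQR = 4308.50; fences at 6493.50 − 8617.00 = -2123.50 and 10802.00 + 8617.00 = 19419.00.
Outside the cutoffs: 19987, 20931.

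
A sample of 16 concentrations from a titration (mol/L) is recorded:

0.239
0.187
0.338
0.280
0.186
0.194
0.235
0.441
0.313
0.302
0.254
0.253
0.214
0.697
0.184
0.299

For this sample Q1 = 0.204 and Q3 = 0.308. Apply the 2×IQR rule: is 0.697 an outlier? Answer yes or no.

IQR = Q3 − Q1 = 0.308 − 0.204 = 0.104.
Lower fence = Q1 − 2·IQR = 0.204 − 0.208 = -0.004.
Upper fence = Q3 + 2·IQR = 0.308 + 0.208 = 0.516.
0.697 lies above the upper fence.

yes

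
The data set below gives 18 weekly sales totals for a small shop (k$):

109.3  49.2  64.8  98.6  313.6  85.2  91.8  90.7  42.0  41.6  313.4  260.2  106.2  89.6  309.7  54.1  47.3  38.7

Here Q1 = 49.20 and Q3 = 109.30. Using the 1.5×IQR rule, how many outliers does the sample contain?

4

IQR = 60.10; fences at 49.20 − 90.15 = -40.95 and 109.30 + 90.15 = 199.45.
Outside the cutoffs: 260.2, 309.7, 313.4, 313.6.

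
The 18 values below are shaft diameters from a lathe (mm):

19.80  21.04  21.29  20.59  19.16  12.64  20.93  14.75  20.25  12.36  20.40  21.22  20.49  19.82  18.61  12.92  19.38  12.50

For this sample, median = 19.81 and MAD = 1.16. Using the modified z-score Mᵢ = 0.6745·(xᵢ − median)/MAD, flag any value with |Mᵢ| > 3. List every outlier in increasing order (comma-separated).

|Mᵢ| > 3 ⇔ |xᵢ − 19.81| > 3·1.16/0.6745 = 5.16.
So outliers lie outside [14.65, 24.97].
12.36: M = -4.33 → outlier.
12.50: M = -4.25 → outlier.
12.64: M = -4.17 → outlier.
12.92: M = -4.01 → outlier.

12.36, 12.50, 12.64, 12.92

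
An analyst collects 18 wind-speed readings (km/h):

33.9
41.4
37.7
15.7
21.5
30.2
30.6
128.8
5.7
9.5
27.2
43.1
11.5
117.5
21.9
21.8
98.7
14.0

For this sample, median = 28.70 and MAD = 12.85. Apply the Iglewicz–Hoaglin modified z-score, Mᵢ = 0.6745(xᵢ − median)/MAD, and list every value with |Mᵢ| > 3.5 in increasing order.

98.7, 117.5, 128.8

|Mᵢ| > 3.5 ⇔ |xᵢ − 28.70| > 3.5·12.85/0.6745 = 66.68.
So outliers lie outside [-37.98, 95.38].
98.7: M = 3.67 → outlier.
117.5: M = 4.66 → outlier.
128.8: M = 5.25 → outlier.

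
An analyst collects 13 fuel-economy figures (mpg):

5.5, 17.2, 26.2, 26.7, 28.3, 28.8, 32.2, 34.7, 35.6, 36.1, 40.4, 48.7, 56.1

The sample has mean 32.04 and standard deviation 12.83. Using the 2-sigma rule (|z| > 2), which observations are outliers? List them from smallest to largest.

5.5

Cutoffs at x̄ ± 2s: 32.04 ± 2·12.83 = [6.38, 57.70].
5.5: z = -2.07, |z| > 2 → outlier.
Every other value lies within [6.38, 57.70].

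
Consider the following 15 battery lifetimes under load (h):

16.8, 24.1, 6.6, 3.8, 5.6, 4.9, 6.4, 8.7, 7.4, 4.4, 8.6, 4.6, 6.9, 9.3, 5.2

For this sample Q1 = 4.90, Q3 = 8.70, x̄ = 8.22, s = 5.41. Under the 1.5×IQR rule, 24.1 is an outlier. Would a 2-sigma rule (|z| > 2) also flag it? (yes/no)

z = (24.1 − 8.22) / 5.41 = 2.94.
|z| = 2.94 > 2.

yes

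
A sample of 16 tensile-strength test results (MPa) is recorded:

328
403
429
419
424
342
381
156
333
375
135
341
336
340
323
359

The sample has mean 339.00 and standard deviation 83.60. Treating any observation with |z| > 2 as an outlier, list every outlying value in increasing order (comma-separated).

Cutoffs at x̄ ± 2s: 339.00 ± 2·83.60 = [171.80, 506.20].
135: z = -2.44, |z| > 2 → outlier.
156: z = -2.19, |z| > 2 → outlier.
Every other value lies within [171.80, 506.20].

135, 156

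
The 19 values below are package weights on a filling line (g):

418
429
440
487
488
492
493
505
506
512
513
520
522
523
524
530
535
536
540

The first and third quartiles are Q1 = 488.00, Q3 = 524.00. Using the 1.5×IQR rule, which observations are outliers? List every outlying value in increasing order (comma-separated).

418, 429

IQR = Q3 − Q1 = 524.00 − 488.00 = 36.00.
Lower fence = Q1 − 1.5·IQR = 488.00 − 54.00 = 434.00.
Upper fence = Q3 + 1.5·IQR = 524.00 + 54.00 = 578.00.
418 < 434.00 → outlier.
429 < 434.00 → outlier.
All remaining values lie within [434.00, 578.00].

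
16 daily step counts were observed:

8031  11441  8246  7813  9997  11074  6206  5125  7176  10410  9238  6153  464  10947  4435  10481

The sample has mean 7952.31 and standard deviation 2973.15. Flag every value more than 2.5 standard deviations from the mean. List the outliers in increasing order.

Cutoffs at x̄ ± 2.5s: 7952.31 ± 2.5·2973.15 = [519.435, 15385.185].
464: z = -2.52, |z| > 2.5 → outlier.
Every other value lies within [519.435, 15385.185].

464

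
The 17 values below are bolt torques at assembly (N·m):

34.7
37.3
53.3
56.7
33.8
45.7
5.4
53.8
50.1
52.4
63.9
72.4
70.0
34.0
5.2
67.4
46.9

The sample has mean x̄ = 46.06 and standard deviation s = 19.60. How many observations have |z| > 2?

Cutoffs: x̄ ± 2s = [6.86, 85.26].
Outside the cutoffs: 5.2, 5.4.

2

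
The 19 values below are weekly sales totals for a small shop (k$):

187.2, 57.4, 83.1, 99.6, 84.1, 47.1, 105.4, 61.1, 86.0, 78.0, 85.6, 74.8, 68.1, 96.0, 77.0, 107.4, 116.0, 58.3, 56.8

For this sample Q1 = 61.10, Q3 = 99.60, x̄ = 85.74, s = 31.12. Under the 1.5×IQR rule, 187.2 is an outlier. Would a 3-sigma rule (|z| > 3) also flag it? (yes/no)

z = (187.2 − 85.74) / 31.12 = 3.26.
|z| = 3.26 > 3.

yes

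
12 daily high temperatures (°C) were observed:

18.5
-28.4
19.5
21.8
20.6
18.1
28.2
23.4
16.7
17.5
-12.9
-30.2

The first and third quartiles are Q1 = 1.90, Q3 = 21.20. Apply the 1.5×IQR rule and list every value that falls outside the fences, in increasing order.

-30.2, -28.4

IQR = Q3 − Q1 = 21.20 − 1.90 = 19.30.
Lower fence = Q1 − 1.5·IQR = 1.90 − 28.95 = -27.05.
Upper fence = Q3 + 1.5·IQR = 21.20 + 28.95 = 50.15.
-30.2 < -27.05 → outlier.
-28.4 < -27.05 → outlier.
All remaining values lie within [-27.05, 50.15].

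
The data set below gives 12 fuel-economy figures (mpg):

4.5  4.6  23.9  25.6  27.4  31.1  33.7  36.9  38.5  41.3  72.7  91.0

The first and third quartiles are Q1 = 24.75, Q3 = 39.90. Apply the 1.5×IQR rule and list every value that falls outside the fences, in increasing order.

IQR = Q3 − Q1 = 39.90 − 24.75 = 15.15.
Lower fence = Q1 − 1.5·IQR = 24.75 − 22.725 = 2.025.
Upper fence = Q3 + 1.5·IQR = 39.90 + 22.725 = 62.625.
72.7 > 62.625 → outlier.
91.0 > 62.625 → outlier.
All remaining values lie within [2.025, 62.625].

72.7, 91.0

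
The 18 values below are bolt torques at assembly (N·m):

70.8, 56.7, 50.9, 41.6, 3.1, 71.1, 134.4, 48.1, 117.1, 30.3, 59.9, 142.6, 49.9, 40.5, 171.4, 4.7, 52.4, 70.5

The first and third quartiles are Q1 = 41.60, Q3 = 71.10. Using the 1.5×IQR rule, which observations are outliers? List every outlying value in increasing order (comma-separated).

117.1, 134.4, 142.6, 171.4

IQR = Q3 − Q1 = 71.10 − 41.60 = 29.50.
Lower fence = Q1 − 1.5·IQR = 41.60 − 44.25 = -2.65.
Upper fence = Q3 + 1.5·IQR = 71.10 + 44.25 = 115.35.
117.1 > 115.35 → outlier.
134.4 > 115.35 → outlier.
142.6 > 115.35 → outlier.
171.4 > 115.35 → outlier.
All remaining values lie within [-2.65, 115.35].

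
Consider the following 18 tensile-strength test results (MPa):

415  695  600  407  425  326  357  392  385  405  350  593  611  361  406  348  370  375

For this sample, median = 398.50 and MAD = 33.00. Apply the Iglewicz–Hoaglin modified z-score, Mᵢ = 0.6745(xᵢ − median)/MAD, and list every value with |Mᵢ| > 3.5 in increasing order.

593, 600, 611, 695

|Mᵢ| > 3.5 ⇔ |xᵢ − 398.50| > 3.5·33.00/0.6745 = 171.24.
So outliers lie outside [227.26, 569.74].
593: M = 3.98 → outlier.
600: M = 4.12 → outlier.
611: M = 4.34 → outlier.
695: M = 6.06 → outlier.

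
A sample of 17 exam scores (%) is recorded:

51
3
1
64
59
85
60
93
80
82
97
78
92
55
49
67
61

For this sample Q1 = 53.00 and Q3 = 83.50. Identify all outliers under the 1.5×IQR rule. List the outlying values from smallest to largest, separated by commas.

IQR = Q3 − Q1 = 83.50 − 53.00 = 30.50.
Lower fence = Q1 − 1.5·IQR = 53.00 − 45.75 = 7.25.
Upper fence = Q3 + 1.5·IQR = 83.50 + 45.75 = 129.25.
1 < 7.25 → outlier.
3 < 7.25 → outlier.
All remaining values lie within [7.25, 129.25].

1, 3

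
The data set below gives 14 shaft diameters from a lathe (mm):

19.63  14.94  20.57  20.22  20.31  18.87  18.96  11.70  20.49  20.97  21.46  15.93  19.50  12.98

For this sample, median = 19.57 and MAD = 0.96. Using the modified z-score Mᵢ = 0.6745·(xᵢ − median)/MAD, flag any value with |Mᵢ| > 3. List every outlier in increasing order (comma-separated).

|Mᵢ| > 3 ⇔ |xᵢ − 19.57| > 3·0.96/0.6745 = 4.27.
So outliers lie outside [15.30, 23.84].
11.70: M = -5.53 → outlier.
12.98: M = -4.63 → outlier.
14.94: M = -3.25 → outlier.

11.70, 12.98, 14.94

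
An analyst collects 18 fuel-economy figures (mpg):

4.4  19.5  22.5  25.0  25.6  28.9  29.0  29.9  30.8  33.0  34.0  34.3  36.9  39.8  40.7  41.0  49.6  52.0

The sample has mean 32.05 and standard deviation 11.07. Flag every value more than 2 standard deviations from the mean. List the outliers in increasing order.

Cutoffs at x̄ ± 2s: 32.05 ± 2·11.07 = [9.91, 54.19].
4.4: z = -2.50, |z| > 2 → outlier.
Every other value lies within [9.91, 54.19].

4.4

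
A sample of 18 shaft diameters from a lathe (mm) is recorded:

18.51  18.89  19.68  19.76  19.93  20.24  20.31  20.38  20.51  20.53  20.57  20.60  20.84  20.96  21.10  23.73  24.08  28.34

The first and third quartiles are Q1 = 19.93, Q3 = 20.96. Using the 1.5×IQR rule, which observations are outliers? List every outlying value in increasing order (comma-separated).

IQR = Q3 − Q1 = 20.96 − 19.93 = 1.03.
Lower fence = Q1 − 1.5·IQR = 19.93 − 1.545 = 18.385.
Upper fence = Q3 + 1.5·IQR = 20.96 + 1.545 = 22.505.
23.73 > 22.505 → outlier.
24.08 > 22.505 → outlier.
28.34 > 22.505 → outlier.
All remaining values lie within [18.385, 22.505].

23.73, 24.08, 28.34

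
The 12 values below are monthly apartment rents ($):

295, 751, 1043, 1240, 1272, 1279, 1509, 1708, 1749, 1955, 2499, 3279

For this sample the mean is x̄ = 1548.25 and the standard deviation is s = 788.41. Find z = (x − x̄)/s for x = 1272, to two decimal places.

z = (1272 − 1548.25) / 788.41 = -0.35.

-0.35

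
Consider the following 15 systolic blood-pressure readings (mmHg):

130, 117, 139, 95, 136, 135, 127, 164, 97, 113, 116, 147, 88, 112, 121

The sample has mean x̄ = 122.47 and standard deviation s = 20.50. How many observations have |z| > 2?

1

Cutoffs: x̄ ± 2s = [81.47, 163.47].
Outside the cutoffs: 164.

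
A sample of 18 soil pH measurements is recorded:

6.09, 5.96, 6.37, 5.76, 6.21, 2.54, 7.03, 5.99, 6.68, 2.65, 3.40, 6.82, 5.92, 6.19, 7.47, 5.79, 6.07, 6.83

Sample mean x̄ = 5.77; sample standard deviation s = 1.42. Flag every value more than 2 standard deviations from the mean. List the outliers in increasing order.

2.54, 2.65

Cutoffs at x̄ ± 2s: 5.77 ± 2·1.42 = [2.93, 8.61].
2.54: z = -2.27, |z| > 2 → outlier.
2.65: z = -2.20, |z| > 2 → outlier.
Every other value lies within [2.93, 8.61].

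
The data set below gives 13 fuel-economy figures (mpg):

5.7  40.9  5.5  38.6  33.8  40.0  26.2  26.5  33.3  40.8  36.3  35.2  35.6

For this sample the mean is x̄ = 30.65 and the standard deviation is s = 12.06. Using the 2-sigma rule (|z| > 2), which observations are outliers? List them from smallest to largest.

Cutoffs at x̄ ± 2s: 30.65 ± 2·12.06 = [6.53, 54.77].
5.5: z = -2.09, |z| > 2 → outlier.
5.7: z = -2.07, |z| > 2 → outlier.
Every other value lies within [6.53, 54.77].

5.5, 5.7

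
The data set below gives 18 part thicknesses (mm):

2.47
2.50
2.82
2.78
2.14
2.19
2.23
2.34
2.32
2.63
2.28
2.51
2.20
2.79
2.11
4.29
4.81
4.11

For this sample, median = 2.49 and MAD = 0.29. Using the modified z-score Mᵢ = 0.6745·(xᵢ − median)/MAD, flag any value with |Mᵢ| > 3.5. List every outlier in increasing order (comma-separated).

|Mᵢ| > 3.5 ⇔ |xᵢ − 2.49| > 3.5·0.29/0.6745 = 1.50.
So outliers lie outside [0.99, 3.99].
4.11: M = 3.77 → outlier.
4.29: M = 4.19 → outlier.
4.81: M = 5.40 → outlier.

4.11, 4.29, 4.81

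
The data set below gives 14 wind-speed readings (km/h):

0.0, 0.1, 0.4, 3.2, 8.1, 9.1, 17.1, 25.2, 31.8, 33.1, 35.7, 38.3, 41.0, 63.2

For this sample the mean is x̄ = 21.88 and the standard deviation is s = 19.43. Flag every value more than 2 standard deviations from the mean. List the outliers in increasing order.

Cutoffs at x̄ ± 2s: 21.88 ± 2·19.43 = [-16.98, 60.74].
63.2: z = 2.13, |z| > 2 → outlier.
Every other value lies within [-16.98, 60.74].

63.2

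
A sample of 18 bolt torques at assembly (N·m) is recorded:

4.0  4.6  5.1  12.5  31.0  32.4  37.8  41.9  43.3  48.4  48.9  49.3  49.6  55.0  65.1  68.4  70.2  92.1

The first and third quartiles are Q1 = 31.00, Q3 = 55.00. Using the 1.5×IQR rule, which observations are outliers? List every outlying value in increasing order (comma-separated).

IQR = Q3 − Q1 = 55.00 − 31.00 = 24.00.
Lower fence = Q1 − 1.5·IQR = 31.00 − 36.00 = -5.00.
Upper fence = Q3 + 1.5·IQR = 55.00 + 36.00 = 91.00.
92.1 > 91.00 → outlier.
All remaining values lie within [-5.00, 91.00].

92.1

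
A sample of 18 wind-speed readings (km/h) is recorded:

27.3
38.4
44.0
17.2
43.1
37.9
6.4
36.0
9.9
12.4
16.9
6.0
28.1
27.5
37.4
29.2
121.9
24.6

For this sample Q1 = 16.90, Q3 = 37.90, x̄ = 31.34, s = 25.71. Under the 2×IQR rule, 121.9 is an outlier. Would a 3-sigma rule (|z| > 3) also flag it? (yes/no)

z = (121.9 − 31.34) / 25.71 = 3.52.
|z| = 3.52 > 3.

yes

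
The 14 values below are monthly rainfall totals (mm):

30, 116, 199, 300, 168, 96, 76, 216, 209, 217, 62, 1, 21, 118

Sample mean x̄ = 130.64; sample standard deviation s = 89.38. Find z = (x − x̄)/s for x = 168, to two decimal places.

0.42

z = (168 − 130.64) / 89.38 = 0.42.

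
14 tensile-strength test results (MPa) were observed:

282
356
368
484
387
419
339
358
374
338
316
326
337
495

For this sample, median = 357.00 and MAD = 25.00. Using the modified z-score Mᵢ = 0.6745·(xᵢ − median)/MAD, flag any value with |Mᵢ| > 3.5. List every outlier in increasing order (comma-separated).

|Mᵢ| > 3.5 ⇔ |xᵢ − 357.00| > 3.5·25.00/0.6745 = 129.73.
So outliers lie outside [227.27, 486.73].
495: M = 3.72 → outlier.

495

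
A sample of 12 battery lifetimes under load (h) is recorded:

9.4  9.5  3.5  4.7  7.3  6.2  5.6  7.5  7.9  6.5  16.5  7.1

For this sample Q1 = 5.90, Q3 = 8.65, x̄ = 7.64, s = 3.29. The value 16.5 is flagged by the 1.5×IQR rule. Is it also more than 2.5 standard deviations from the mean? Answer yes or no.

yes

z = (16.5 − 7.64) / 3.29 = 2.69.
|z| = 2.69 > 2.5.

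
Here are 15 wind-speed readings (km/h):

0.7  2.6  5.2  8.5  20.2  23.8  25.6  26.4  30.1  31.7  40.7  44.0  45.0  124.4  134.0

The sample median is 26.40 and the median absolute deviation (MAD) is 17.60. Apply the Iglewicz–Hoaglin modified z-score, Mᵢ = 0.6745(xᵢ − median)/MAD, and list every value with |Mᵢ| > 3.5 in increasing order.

|Mᵢ| > 3.5 ⇔ |xᵢ − 26.40| > 3.5·17.60/0.6745 = 91.33.
So outliers lie outside [-64.93, 117.73].
124.4: M = 3.76 → outlier.
134.0: M = 4.12 → outlier.

124.4, 134.0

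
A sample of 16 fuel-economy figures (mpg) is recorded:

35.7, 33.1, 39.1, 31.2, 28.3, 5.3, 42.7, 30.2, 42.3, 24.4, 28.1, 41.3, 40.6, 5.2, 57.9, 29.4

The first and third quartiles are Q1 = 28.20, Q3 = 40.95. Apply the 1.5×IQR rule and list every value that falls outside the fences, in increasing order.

IQR = Q3 − Q1 = 40.95 − 28.20 = 12.75.
Lower fence = Q1 − 1.5·IQR = 28.20 − 19.125 = 9.075.
Upper fence = Q3 + 1.5·IQR = 40.95 + 19.125 = 60.075.
5.2 < 9.075 → outlier.
5.3 < 9.075 → outlier.
All remaining values lie within [9.075, 60.075].

5.2, 5.3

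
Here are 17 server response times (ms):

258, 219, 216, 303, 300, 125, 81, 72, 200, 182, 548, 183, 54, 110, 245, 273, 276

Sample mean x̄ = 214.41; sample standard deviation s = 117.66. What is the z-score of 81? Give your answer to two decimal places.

-1.13

z = (81 − 214.41) / 117.66 = -1.13.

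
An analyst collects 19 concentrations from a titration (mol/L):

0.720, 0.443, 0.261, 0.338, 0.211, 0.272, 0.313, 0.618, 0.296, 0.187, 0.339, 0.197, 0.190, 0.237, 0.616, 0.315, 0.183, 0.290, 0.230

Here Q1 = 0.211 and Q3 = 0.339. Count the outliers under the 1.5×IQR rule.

IQR = 0.128; fences at 0.211 − 0.192 = 0.019 and 0.339 + 0.192 = 0.531.
Outside the cutoffs: 0.616, 0.618, 0.720.

3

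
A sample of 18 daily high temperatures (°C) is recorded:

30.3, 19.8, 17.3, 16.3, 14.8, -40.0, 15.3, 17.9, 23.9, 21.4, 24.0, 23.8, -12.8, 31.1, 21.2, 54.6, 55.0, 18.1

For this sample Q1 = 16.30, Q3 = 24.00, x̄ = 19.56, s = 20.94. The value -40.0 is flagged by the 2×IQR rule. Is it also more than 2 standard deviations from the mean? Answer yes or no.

z = (-40.0 − 19.56) / 20.94 = -2.84.
|z| = 2.84 > 2.

yes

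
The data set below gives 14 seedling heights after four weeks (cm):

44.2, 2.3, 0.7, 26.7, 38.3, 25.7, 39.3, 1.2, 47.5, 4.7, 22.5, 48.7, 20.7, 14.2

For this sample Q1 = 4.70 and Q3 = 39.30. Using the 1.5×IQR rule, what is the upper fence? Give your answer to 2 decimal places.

91.20

IQR = Q3 − Q1 = 39.30 − 4.70 = 34.60.
Lower fence = Q1 − 1.5·IQR = 4.70 − 51.90 = -47.20.
Upper fence = Q3 + 1.5·IQR = 39.30 + 51.90 = 91.20.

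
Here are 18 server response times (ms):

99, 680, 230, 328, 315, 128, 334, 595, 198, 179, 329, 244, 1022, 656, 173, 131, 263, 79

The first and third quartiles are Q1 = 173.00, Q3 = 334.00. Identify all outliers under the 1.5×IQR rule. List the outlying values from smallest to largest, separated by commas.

IQR = Q3 − Q1 = 334.00 − 173.00 = 161.00.
Lower fence = Q1 − 1.5·IQR = 173.00 − 241.50 = -68.50.
Upper fence = Q3 + 1.5·IQR = 334.00 + 241.50 = 575.50.
595 > 575.50 → outlier.
656 > 575.50 → outlier.
680 > 575.50 → outlier.
1022 > 575.50 → outlier.
All remaining values lie within [-68.50, 575.50].

595, 656, 680, 1022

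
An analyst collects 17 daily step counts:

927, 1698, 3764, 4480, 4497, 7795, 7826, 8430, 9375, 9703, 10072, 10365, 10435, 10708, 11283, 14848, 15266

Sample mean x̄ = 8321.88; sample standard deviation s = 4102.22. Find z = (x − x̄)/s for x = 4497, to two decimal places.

-0.93

z = (4497 − 8321.88) / 4102.22 = -0.93.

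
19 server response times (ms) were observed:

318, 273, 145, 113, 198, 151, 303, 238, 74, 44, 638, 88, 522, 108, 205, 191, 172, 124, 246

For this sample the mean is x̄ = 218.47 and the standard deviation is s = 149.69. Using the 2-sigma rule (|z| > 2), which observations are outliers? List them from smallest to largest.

Cutoffs at x̄ ± 2s: 218.47 ± 2·149.69 = [-80.91, 517.85].
522: z = 2.03, |z| > 2 → outlier.
638: z = 2.80, |z| > 2 → outlier.
Every other value lies within [-80.91, 517.85].

522, 638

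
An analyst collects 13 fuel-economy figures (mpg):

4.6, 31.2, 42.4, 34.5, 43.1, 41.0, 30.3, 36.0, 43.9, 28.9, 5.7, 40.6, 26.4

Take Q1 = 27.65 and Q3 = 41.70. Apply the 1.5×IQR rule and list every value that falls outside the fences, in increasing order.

IQR = Q3 − Q1 = 41.70 − 27.65 = 14.05.
Lower fence = Q1 − 1.5·IQR = 27.65 − 21.075 = 6.575.
Upper fence = Q3 + 1.5·IQR = 41.70 + 21.075 = 62.775.
4.6 < 6.575 → outlier.
5.7 < 6.575 → outlier.
All remaining values lie within [6.575, 62.775].

4.6, 5.7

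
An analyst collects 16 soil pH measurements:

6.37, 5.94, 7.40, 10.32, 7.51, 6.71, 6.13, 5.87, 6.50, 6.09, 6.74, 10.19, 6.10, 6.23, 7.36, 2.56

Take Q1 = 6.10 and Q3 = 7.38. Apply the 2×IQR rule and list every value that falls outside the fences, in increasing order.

IQR = Q3 − Q1 = 7.38 − 6.10 = 1.28.
Lower fence = Q1 − 2·IQR = 6.10 − 2.56 = 3.54.
Upper fence = Q3 + 2·IQR = 7.38 + 2.56 = 9.94.
2.56 < 3.54 → outlier.
10.19 > 9.94 → outlier.
10.32 > 9.94 → outlier.
All remaining values lie within [3.54, 9.94].

2.56, 10.19, 10.32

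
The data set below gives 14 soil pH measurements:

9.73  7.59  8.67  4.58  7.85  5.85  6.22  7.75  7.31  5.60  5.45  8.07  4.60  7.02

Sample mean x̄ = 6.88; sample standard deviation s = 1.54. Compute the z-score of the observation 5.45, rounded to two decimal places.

-0.93

z = (5.45 − 6.88) / 1.54 = -0.93.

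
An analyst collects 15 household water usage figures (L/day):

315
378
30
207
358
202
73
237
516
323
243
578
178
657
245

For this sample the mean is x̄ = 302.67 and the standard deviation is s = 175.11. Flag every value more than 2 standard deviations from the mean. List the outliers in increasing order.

Cutoffs at x̄ ± 2s: 302.67 ± 2·175.11 = [-47.55, 652.89].
657: z = 2.02, |z| > 2 → outlier.
Every other value lies within [-47.55, 652.89].

657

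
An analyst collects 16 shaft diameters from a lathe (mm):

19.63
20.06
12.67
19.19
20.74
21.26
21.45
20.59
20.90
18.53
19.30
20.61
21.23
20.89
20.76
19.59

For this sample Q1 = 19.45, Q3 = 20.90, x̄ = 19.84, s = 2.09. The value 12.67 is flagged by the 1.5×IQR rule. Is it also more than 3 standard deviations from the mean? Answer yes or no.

z = (12.67 − 19.84) / 2.09 = -3.43.
|z| = 3.43 > 3.

yes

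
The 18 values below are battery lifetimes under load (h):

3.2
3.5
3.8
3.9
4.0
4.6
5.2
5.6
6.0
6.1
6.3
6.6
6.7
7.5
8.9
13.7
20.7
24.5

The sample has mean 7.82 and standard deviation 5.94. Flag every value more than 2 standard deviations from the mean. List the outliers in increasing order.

20.7, 24.5

Cutoffs at x̄ ± 2s: 7.82 ± 2·5.94 = [-4.06, 19.70].
20.7: z = 2.17, |z| > 2 → outlier.
24.5: z = 2.81, |z| > 2 → outlier.
Every other value lies within [-4.06, 19.70].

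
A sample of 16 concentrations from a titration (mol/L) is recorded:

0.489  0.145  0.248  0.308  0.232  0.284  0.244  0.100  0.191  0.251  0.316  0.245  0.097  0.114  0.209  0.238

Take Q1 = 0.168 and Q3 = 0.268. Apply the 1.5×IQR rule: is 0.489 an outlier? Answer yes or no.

yes

IQR = Q3 − Q1 = 0.268 − 0.168 = 0.100.
Lower fence = Q1 − 1.5·IQR = 0.168 − 0.150 = 0.018.
Upper fence = Q3 + 1.5·IQR = 0.268 + 0.150 = 0.418.
0.489 lies above the upper fence.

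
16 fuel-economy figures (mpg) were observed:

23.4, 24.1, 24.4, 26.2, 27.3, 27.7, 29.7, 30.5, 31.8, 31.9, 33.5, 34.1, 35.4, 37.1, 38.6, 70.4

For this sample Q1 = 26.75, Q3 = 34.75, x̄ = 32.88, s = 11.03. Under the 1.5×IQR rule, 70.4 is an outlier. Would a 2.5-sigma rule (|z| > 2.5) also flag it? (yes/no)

yes

z = (70.4 − 32.88) / 11.03 = 3.40.
|z| = 3.40 > 2.5.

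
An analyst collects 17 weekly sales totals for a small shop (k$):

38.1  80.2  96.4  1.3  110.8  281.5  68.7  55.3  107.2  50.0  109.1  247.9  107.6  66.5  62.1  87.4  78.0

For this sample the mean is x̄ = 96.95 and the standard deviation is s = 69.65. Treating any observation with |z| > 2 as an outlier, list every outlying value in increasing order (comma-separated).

247.9, 281.5

Cutoffs at x̄ ± 2s: 96.95 ± 2·69.65 = [-42.35, 236.25].
247.9: z = 2.17, |z| > 2 → outlier.
281.5: z = 2.65, |z| > 2 → outlier.
Every other value lies within [-42.35, 236.25].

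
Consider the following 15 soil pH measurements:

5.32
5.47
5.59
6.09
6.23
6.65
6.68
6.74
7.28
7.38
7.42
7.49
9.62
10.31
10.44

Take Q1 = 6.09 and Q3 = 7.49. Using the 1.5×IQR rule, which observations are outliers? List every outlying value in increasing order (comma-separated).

9.62, 10.31, 10.44

IQR = Q3 − Q1 = 7.49 − 6.09 = 1.40.
Lower fence = Q1 − 1.5·IQR = 6.09 − 2.10 = 3.99.
Upper fence = Q3 + 1.5·IQR = 7.49 + 2.10 = 9.59.
9.62 > 9.59 → outlier.
10.31 > 9.59 → outlier.
10.44 > 9.59 → outlier.
All remaining values lie within [3.99, 9.59].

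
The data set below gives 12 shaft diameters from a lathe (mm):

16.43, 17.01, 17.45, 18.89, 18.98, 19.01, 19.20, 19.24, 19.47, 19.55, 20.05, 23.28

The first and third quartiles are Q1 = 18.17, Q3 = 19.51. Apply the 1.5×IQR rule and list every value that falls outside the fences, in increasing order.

IQR = Q3 − Q1 = 19.51 − 18.17 = 1.34.
Lower fence = Q1 − 1.5·IQR = 18.17 − 2.01 = 16.16.
Upper fence = Q3 + 1.5·IQR = 19.51 + 2.01 = 21.52.
23.28 > 21.52 → outlier.
All remaining values lie within [16.16, 21.52].

23.28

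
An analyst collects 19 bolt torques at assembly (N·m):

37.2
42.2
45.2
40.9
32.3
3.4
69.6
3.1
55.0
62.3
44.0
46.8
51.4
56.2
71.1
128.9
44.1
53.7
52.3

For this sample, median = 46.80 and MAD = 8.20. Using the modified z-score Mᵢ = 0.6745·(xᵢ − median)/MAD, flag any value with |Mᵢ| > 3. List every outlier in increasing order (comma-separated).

3.1, 3.4, 128.9

|Mᵢ| > 3 ⇔ |xᵢ − 46.80| > 3·8.20/0.6745 = 36.47.
So outliers lie outside [10.33, 83.27].
3.1: M = -3.59 → outlier.
3.4: M = -3.57 → outlier.
128.9: M = 6.75 → outlier.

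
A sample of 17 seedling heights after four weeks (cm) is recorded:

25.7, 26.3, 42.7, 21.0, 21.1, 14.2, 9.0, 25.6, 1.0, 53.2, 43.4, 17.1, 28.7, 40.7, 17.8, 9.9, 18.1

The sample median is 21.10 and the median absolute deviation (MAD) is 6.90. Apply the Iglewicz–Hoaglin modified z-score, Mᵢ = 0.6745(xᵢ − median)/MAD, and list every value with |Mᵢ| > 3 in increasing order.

53.2

|Mᵢ| > 3 ⇔ |xᵢ − 21.10| > 3·6.90/0.6745 = 30.69.
So outliers lie outside [-9.59, 51.79].
53.2: M = 3.14 → outlier.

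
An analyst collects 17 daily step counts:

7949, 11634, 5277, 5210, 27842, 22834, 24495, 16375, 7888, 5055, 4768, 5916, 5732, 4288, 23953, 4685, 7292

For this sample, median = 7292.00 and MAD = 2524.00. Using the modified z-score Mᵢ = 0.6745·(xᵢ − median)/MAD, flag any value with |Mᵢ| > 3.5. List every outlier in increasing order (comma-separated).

|Mᵢ| > 3.5 ⇔ |xᵢ − 7292.00| > 3.5·2524.00/0.6745 = 13097.11.
So outliers lie outside [-5805.11, 20389.11].
22834: M = 4.15 → outlier.
23953: M = 4.45 → outlier.
24495: M = 4.60 → outlier.
27842: M = 5.49 → outlier.

22834, 23953, 24495, 27842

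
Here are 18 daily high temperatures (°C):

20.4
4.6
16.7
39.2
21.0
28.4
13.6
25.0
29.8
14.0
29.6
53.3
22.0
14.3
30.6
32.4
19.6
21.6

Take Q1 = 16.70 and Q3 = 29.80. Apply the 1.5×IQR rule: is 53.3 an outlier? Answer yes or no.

yes

IQR = Q3 − Q1 = 29.80 − 16.70 = 13.10.
Lower fence = Q1 − 1.5·IQR = 16.70 − 19.65 = -2.95.
Upper fence = Q3 + 1.5·IQR = 29.80 + 19.65 = 49.45.
53.3 lies above the upper fence.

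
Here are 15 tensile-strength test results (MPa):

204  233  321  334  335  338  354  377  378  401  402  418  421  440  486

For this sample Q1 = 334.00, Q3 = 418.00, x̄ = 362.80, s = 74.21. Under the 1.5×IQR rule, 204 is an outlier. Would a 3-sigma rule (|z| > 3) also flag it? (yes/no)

z = (204 − 362.80) / 74.21 = -2.14.
|z| = 2.14 ≤ 3.

no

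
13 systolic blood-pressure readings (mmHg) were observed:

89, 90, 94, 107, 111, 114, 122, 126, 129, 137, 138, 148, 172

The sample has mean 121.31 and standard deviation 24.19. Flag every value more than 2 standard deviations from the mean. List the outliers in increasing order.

172

Cutoffs at x̄ ± 2s: 121.31 ± 2·24.19 = [72.93, 169.69].
172: z = 2.10, |z| > 2 → outlier.
Every other value lies within [72.93, 169.69].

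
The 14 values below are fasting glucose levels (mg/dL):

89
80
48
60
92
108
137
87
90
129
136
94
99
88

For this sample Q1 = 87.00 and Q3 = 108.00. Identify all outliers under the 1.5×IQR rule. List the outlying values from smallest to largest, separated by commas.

IQR = Q3 − Q1 = 108.00 − 87.00 = 21.00.
Lower fence = Q1 − 1.5·IQR = 87.00 − 31.50 = 55.50.
Upper fence = Q3 + 1.5·IQR = 108.00 + 31.50 = 139.50.
48 < 55.50 → outlier.
All remaining values lie within [55.50, 139.50].

48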